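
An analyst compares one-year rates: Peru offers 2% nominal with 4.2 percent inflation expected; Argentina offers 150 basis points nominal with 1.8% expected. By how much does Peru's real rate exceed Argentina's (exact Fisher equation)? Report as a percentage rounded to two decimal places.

-1.82%

Peru: (1 + 0.0200)/(1 + 0.0420) − 1 = -2.1113%
Argentina: (1 + 0.0150)/(1 + 0.0180) − 1 = -0.2947%
Differential = -2.1113% − (-0.2947%) = -1.8166% → -1.82%.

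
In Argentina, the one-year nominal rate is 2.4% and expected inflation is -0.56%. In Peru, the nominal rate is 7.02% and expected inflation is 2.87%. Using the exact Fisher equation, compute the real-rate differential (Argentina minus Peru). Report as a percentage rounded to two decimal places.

Argentina: (1 + 0.0240)/(1 − 0.0056) − 1 = 2.9767%
Peru: (1 + 0.0702)/(1 + 0.0287) − 1 = 4.0342%
Differential = 2.9767% − 4.0342% = -1.0575% → -1.06%.

-1.06%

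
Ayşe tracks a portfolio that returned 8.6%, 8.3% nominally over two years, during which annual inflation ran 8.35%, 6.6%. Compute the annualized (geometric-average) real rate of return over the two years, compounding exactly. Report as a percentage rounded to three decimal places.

0.910%

Nominal growth factor = 1.0860 × 1.0830 = 1.17613800
Price-level growth factor = 1.0835 × 1.0660 = 1.15501100
Real growth factor = 1.17613800 / 1.15501100 = 1.01829160
Annualized real rate = 1.01829160^(1/2) − 1 = 0.9104% → 0.910%.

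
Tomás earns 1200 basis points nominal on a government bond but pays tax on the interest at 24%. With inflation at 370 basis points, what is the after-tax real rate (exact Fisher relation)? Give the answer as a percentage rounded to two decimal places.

After-tax nominal return = 12% × (1 − 0.24) = 9.1200%.
1 + r = 1.09120 / 1.03700 = 1.052266
After-tax real rate = 1.052266 − 1 → 5.23%.

5.23%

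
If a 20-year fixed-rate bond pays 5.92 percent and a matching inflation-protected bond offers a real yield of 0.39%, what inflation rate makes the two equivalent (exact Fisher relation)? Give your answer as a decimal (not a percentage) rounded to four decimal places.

(1 + π) = (1 + i)/(1 + r) = 1.05920 / 1.00390 = 1.055085
Break-even inflation = 1.055085 − 1 → 0.0551.

0.0551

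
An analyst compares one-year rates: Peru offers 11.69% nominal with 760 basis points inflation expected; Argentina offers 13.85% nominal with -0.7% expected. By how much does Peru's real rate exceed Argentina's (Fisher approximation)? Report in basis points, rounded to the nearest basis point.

Peru: 11.69% − 7.6% = 4.090%
Argentina: 13.85% − (-0.7%) = 14.550%
Differential = -10.460% → -1046 basis points.

-1046 basis points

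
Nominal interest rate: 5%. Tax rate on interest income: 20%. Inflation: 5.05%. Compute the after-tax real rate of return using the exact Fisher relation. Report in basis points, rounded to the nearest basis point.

After-tax nominal return = 5% × (1 − 0.2) = 4.0000%.
1 + r = 1.04000 / 1.05050 = 0.990005
After-tax real rate = 0.990005 − 1 → -100 basis points.

-100 basis points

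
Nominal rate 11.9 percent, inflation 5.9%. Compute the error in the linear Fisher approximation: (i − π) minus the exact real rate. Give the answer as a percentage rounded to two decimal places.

Approximate: r ≈ 11.900% − 5.900% = 6.0000%
Exact: (1 + 0.1190)/(1 + 0.0590) − 1 = 5.6657%
Error = 6.0000% − 5.6657% = 0.3343% → 0.33%.

0.33%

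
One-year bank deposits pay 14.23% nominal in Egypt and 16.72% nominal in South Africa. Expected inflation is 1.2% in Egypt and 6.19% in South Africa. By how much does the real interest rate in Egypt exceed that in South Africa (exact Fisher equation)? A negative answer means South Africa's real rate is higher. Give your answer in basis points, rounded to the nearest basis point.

Egypt: (1 + 0.1423)/(1 + 0.0120) − 1 = 12.8755%
South Africa: (1 + 0.1672)/(1 + 0.0619) − 1 = 9.9162%
Differential = 12.8755% − 9.9162% = 2.9593% → 296 basis points.

296 basis points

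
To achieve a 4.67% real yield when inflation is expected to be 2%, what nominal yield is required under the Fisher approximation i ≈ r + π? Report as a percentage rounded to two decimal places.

i ≈ r + π = 4.67% + 2% = 6.67%.

6.67%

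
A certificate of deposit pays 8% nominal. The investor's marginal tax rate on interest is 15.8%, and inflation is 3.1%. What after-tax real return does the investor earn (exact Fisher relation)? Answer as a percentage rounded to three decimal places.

3.527%

After-tax nominal return = 8% × (1 − 0.158) = 6.7360%.
1 + r = 1.06736 / 1.03100 = 1.035267
After-tax real rate = 1.035267 − 1 → 3.527%.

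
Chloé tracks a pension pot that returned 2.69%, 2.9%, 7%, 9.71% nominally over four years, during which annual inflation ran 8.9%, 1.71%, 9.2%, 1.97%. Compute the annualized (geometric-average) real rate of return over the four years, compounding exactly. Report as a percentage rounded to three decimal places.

Compound the nominal returns: 1.0269 × 1.0290 × 1.0700 × 1.0971 = 1.24043360.
Compound inflation: 1.0890 × 1.0171 × 1.0920 × 1.0197 = 1.23335072.
Deflate: 1.24043360 / 1.23335072 = 1.00574279.
Annualized real rate = 1.00574279^(1/4) − 1 = 0.1433% → 0.143%.

0.143%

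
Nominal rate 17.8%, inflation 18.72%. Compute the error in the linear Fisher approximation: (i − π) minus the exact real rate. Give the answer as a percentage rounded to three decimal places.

-0.145%

Approximate: r ≈ 17.800% − 18.720% = -0.9200%
Exact: (1 + 0.1780)/(1 + 0.1872) − 1 = -0.7749%
Error = -0.9200% − (-0.7749%) = -0.1451% → -0.145%.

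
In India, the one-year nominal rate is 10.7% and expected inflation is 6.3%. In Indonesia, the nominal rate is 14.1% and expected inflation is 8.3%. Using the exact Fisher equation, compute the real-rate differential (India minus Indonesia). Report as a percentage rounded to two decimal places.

India: (1 + 0.1070)/(1 + 0.0630) − 1 = 4.1392%
Indonesia: (1 + 0.1410)/(1 + 0.0830) − 1 = 5.3555%
Differential = 4.1392% − 5.3555% = -1.2163% → -1.22%.

-1.22%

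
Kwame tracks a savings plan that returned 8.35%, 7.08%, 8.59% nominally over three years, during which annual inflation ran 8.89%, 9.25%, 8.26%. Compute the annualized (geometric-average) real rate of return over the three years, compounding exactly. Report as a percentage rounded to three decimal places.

-0.730%

Compound the nominal returns: 1.0835 × 1.0708 × 1.0859 = 1.25987399.
Compound inflation: 1.0889 × 1.0925 × 1.0826 = 1.28788613.
Deflate: 1.25987399 / 1.28788613 = 0.97824952.
Annualized real rate = 0.97824952^(1/3) − 1 = -0.7303% → -0.730%.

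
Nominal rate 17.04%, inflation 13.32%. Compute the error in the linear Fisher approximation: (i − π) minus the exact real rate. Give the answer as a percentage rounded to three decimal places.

Approximate: r ≈ 17.040% − 13.320% = 3.7200%
Exact: (1 + 0.1704)/(1 + 0.1332) − 1 = 3.2827%
Error = 3.7200% − 3.2827% = 0.4373% → 0.437%.

0.437%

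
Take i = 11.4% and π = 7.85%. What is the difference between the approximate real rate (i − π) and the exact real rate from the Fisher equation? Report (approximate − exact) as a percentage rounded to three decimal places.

Approximate: r ≈ 11.400% − 7.850% = 3.5500%
Exact: (1 + 0.1140)/(1 + 0.0785) − 1 = 3.2916%
Error = 3.5500% − 3.2916% = 0.2584% → 0.258%.

0.258%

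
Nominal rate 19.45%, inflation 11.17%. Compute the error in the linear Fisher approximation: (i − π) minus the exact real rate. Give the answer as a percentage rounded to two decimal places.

Approximate: r ≈ 19.450% − 11.170% = 8.2800%
Exact: (1 + 0.1945)/(1 + 0.1117) − 1 = 7.4481%
Error = 8.2800% − 7.4481% = 0.8319% → 0.83%.

0.83%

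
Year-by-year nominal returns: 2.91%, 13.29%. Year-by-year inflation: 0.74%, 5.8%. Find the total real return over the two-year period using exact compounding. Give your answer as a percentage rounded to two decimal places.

Compound the nominal returns: 1.0291 × 1.1329 = 1.165867.
Compound inflation: 1.0074 × 1.0580 = 1.065829.
Deflate: 1.165867 / 1.065829 = 1.093859.
Total real return = 1.093859 − 1 → 9.39%.

9.39%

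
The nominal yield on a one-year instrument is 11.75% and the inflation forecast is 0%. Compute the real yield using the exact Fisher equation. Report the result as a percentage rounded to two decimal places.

11.75%

1 + r = 1.11750 / 1.00000 = 1.117500
r = 1.117500 − 1 = 11.7500%, i.e. 11.75%.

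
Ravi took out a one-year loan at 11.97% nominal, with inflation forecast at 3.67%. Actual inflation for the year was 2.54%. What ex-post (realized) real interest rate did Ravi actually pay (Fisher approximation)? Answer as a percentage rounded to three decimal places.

9.430%

Ex-post: 11.97% − 2.54% = 9.430%
So the realized real rate is 9.430%.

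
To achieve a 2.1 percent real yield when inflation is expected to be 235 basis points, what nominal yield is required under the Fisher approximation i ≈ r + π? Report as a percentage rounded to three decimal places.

4.450%

i ≈ r + π = 2.1% + 2.35% = 4.450%.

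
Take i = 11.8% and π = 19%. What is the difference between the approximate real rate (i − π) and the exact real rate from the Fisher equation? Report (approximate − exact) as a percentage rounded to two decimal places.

-1.15%

Approximate: r ≈ 11.800% − 19.000% = -7.2000%
Exact: (1 + 0.1180)/(1 + 0.1900) − 1 = -6.0504%
Error = -7.2000% − (-6.0504%) = -1.1496% → -1.15%.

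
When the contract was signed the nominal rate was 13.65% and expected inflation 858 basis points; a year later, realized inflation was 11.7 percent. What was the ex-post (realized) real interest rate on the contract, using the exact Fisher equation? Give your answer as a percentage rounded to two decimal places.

Ex-post: (1 + 0.1365)/(1 + 0.1170) − 1 = 1.7457%
So the realized real rate is 1.75%.

1.75%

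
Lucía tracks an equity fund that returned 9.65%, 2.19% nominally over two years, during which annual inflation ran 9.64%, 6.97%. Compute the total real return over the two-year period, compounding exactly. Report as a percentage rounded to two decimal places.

-4.46%

Compound the nominal returns: 1.0965 × 1.0219 = 1.120513.
Compound inflation: 1.0964 × 1.0697 = 1.172819.
Deflate: 1.120513 / 1.172819 = 0.955402.
Total real return = 0.955402 − 1 → -4.46%.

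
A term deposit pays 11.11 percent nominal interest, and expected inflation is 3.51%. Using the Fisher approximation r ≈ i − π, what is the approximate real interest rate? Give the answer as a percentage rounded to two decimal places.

r ≈ i − π = 11.11% − 3.51% = 7.60%.

7.60%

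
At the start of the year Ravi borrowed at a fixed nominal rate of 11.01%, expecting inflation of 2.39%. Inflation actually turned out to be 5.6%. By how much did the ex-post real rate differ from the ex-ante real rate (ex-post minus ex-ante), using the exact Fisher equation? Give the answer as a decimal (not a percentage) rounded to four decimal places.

-0.0330

Ex-ante: (1 + 0.1101)/(1 + 0.0239) − 1 = 8.4188%
Ex-post: (1 + 0.1101)/(1 + 0.0560) − 1 = 5.1231%
Difference (ex-post − ex-ante) = -3.2957% → -0.0330.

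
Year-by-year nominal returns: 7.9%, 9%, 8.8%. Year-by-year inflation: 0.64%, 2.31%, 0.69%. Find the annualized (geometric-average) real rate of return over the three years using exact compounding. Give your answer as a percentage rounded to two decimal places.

7.27%

Nominal growth factor = 1.0790 × 1.0900 × 1.0880 = 1.27960768
Price-level growth factor = 1.0064 × 1.0231 × 1.0069 = 1.03675241
Real growth factor = 1.27960768 / 1.03675241 = 1.23424616
Annualized real rate = 1.23424616^(1/3) − 1 = 7.2673% → 7.27%.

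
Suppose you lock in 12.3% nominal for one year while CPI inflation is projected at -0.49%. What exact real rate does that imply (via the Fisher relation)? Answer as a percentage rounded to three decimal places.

By the Fisher relation, 1 + r = (1 + i)/(1 + π).
1 + r = 1.12300 / 0.99510 = 1.128530
r = 1.128530 − 1 = 12.8530%, i.e. 12.853%.

12.853%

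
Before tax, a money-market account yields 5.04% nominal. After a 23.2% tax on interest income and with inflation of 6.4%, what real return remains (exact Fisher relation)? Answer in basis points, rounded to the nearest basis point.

After-tax nominal return = 5.04% × (1 − 0.232) = 3.87072%.
1 + r = 1.0387072 / 1.06400 = 0.976229
After-tax real rate = 0.976229 − 1 → -238 basis points.

-238 basis points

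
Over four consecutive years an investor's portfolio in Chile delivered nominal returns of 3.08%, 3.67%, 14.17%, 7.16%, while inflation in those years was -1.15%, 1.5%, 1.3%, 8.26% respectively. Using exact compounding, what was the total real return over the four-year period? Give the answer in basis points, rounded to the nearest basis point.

1882 basis points

Compound the nominal returns: 1.0308 × 1.0367 × 1.1417 × 1.0716 = 1.307411.
Compound inflation: 0.9885 × 1.0150 × 1.0130 × 1.0826 = 1.100323.
Deflate: 1.307411 / 1.100323 = 1.188207.
Total real return = 1.188207 − 1 → 1882 basis points.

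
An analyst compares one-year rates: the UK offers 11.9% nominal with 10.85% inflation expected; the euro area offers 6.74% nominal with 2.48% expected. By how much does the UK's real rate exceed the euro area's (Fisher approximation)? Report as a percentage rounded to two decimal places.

The UK: 11.9% − 10.85% = 1.050%
The euro area: 6.74% − 2.48% = 4.260%
Differential = -3.210% → -3.21%.

-3.21%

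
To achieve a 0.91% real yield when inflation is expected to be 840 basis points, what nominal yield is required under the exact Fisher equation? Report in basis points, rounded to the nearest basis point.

(1 + i) = (1 + r)(1 + π) = 1.00910 × 1.08400 = 1.0938644
i = 1.0938644 − 1, so the required nominal rate is 939 basis points.

939 basis points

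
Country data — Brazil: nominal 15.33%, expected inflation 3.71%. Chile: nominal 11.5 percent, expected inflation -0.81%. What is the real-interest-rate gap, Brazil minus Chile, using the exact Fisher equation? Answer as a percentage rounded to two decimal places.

-1.21%

Brazil: (1 + 0.1533)/(1 + 0.0371) − 1 = 11.2043%
Chile: (1 + 0.1150)/(1 − 0.0081) − 1 = 12.4105%
Differential = 11.2043% − 12.4105% = -1.2062% → -1.21%.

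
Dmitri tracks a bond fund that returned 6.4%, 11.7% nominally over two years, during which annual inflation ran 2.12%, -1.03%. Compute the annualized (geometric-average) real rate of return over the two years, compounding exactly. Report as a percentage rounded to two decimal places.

8.44%

Nominal growth factor = 1.0640 × 1.1170 = 1.18848800
Price-level growth factor = 1.0212 × 0.9897 = 1.01068164
Real growth factor = 1.18848800 / 1.01068164 = 1.17592717
Annualized real rate = 1.17592717^(1/2) − 1 = 8.4402% → 8.44%.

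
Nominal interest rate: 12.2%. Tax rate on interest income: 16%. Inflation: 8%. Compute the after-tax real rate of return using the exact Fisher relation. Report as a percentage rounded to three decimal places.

After-tax nominal return = 12.2% × (1 − 0.16) = 10.2480%.
1 + r = 1.10248 / 1.08000 = 1.0208148
After-tax real rate = 1.0208148 − 1 → 2.081%.

2.081%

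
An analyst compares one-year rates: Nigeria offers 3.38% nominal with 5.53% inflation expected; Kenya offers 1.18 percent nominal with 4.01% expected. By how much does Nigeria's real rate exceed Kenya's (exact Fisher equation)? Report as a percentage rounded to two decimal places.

Nigeria: (1 + 0.0338)/(1 + 0.0553) − 1 = -2.0373%
Kenya: (1 + 0.0118)/(1 + 0.0401) − 1 = -2.7209%
Differential = -2.0373% − (-2.7209%) = 0.6836% → 0.68%.

0.68%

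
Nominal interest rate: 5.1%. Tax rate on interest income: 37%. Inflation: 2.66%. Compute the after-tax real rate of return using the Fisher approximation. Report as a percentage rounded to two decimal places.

0.55%

After-tax nominal return = 5.1% × (1 − 0.37) = 3.2130%.
r ≈ 3.2130% − 2.66% → 0.55%.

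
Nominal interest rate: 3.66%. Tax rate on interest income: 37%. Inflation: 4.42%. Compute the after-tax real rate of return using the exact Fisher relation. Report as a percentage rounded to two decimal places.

After-tax nominal return = 3.66% × (1 − 0.37) = 2.3058%.
1 + r = 1.023058 / 1.04420 = 0.979753
After-tax real rate = 0.979753 − 1 → -2.02%.

-2.02%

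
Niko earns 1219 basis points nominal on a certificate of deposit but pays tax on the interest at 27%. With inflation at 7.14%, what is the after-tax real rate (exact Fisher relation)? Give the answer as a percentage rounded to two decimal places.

After-tax nominal return = 12.19% × (1 − 0.27) = 8.8987%.
1 + r = 1.088987 / 1.07140 = 1.016415
After-tax real rate = 1.016415 − 1 → 1.64%.

1.64%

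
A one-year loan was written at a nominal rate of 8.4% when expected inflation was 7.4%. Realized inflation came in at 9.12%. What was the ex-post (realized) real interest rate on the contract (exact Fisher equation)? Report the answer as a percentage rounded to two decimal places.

Ex-post: (1 + 0.0840)/(1 + 0.0912) − 1 = -0.6598%
So the realized real rate is -0.66%.

-0.66%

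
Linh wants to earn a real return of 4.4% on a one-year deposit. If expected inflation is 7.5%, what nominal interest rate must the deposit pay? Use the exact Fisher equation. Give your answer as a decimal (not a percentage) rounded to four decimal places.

(1 + i) = (1 + r)(1 + π) = 1.04400 × 1.07500 = 1.12230
i = 1.12230 − 1, so the required nominal rate is 0.1223.

0.1223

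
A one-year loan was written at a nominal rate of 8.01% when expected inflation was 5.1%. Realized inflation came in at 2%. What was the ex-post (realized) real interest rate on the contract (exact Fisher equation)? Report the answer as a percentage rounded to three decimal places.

Ex-post: (1 + 0.0801)/(1 + 0.0200) − 1 = 5.8922%
So the realized real rate is 5.892%.

5.892%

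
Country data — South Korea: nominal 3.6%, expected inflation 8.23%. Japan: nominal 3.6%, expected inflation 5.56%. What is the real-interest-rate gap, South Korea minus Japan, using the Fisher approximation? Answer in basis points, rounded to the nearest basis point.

South Korea: 3.6% − 8.23% = -4.630%
Japan: 3.6% − 5.56% = -1.960%
Differential = -2.670% → -267 basis points.

-267 basis points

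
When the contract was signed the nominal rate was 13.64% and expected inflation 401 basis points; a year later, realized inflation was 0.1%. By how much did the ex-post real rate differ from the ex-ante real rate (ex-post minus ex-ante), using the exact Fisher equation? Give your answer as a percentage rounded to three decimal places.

Ex-ante: (1 + 0.1364)/(1 + 0.0401) − 1 = 9.2587%
Ex-post: (1 + 0.1364)/(1 + 0.0010) − 1 = 13.5265%
Difference (ex-post − ex-ante) = 4.2677% → 4.268%.

4.268%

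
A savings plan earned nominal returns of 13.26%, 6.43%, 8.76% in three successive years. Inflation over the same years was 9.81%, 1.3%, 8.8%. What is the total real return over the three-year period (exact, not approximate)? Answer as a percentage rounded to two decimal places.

8.33%

Compound the nominal returns: 1.1326 × 1.0643 × 1.0876 = 1.311022.
Compound inflation: 1.0981 × 1.0130 × 1.0880 = 1.210264.
Deflate: 1.311022 / 1.210264 = 1.083252.
Total real return = 1.083252 − 1 → 8.33%.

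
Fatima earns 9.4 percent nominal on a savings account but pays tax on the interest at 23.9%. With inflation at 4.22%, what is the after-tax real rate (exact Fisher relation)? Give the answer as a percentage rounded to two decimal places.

2.81%

After-tax nominal return = 9.4% × (1 − 0.239) = 7.1534%.
1 + r = 1.071534 / 1.04220 = 1.028146
After-tax real rate = 1.028146 − 1 → 2.81%.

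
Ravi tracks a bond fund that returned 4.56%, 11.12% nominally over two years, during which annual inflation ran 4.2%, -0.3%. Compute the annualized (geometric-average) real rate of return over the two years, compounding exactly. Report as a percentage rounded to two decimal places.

5.75%

Nominal growth factor = 1.0456 × 1.1112 = 1.16187072
Price-level growth factor = 1.0420 × 0.9970 = 1.03887400
Real growth factor = 1.16187072 / 1.03887400 = 1.11839426
Annualized real rate = 1.11839426^(1/2) − 1 = 5.7542% → 5.75%.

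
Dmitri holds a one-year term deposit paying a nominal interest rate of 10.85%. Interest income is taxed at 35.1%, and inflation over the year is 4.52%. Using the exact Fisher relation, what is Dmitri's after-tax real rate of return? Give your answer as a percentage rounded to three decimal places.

After-tax nominal return = 10.85% × (1 − 0.351) = 7.04165%.
1 + r = 1.0704165 / 1.04520 = 1.024126
After-tax real rate = 1.024126 − 1 → 2.413%.

2.413%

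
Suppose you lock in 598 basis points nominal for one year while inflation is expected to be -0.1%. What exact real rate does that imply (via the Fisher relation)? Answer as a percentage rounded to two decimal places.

1 + r = 1.05980 / 0.99900 = 1.060861
r = 1.060861 − 1 = 6.0861%, i.e. 6.09%.

6.09%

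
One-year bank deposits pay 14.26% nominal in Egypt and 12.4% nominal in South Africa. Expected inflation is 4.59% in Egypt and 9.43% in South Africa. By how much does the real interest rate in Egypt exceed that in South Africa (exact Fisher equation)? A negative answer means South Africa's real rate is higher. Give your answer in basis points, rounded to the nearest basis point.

653 basis points

Egypt: (1 + 0.1426)/(1 + 0.0459) − 1 = 9.2456%
South Africa: (1 + 0.1240)/(1 + 0.0943) − 1 = 2.7141%
Differential = 9.2456% − 2.7141% = 6.5316% → 653 basis points.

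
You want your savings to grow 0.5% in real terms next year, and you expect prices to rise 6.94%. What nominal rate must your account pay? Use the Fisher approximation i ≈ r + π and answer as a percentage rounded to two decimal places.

7.44%

i ≈ r + π = 0.5% + 6.94% = 7.44%.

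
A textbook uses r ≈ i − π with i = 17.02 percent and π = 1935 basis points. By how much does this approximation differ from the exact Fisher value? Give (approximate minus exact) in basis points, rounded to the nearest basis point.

Approximate: r ≈ 17.020% − 19.350% = -2.3300%
Exact: (1 + 0.1702)/(1 + 0.1935) − 1 = -1.9522%
Error = -2.3300% − (-1.9522%) = -0.3778% → -38 basis points.

-38 basis points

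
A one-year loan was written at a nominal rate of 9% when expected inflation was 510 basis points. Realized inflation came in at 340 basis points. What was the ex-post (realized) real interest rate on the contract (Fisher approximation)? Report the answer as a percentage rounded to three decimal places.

Ex-post: 9% − 3.4% = 5.600%
So the realized real rate is 5.600%.

5.600%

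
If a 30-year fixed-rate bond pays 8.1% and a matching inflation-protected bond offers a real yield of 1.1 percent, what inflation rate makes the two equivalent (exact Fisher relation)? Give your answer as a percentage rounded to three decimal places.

6.924%

(1 + π) = (1 + i)/(1 + r) = 1.08100 / 1.01100 = 1.069238
Break-even inflation = 1.069238 − 1 → 6.924%.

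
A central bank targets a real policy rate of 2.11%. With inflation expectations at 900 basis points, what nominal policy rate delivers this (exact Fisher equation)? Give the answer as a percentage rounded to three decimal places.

(1 + i) = (1 + r)(1 + π) = 1.02110 × 1.09000 = 1.112999
i = 1.112999 − 1, so the required nominal rate is 11.300%.

11.300%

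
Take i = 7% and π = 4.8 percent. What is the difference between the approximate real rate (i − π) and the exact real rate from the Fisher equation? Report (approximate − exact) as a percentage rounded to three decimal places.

Approximate: r ≈ 7.000% − 4.800% = 2.2000%
Exact: (1 + 0.0700)/(1 + 0.0480) − 1 = 2.0992%
Error = 2.2000% − 2.0992% = 0.1008% → 0.101%.

0.101%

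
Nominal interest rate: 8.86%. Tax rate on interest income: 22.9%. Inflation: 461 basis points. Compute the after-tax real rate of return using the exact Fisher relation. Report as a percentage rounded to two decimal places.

After-tax nominal return = 8.86% × (1 − 0.229) = 6.83106%.
1 + r = 1.0683106 / 1.04610 = 1.021232
After-tax real rate = 1.021232 − 1 → 2.12%.

2.12%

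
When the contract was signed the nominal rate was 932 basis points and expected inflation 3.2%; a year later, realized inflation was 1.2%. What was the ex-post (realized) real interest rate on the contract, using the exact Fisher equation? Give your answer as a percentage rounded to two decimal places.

8.02%

Ex-post: (1 + 0.0932)/(1 + 0.0120) − 1 = 8.0237%
So the realized real rate is 8.02%.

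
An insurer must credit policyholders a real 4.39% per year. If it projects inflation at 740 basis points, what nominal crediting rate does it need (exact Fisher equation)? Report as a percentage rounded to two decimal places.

(1 + i) = (1 + r)(1 + π) = 1.04390 × 1.07400 = 1.1211486
i = 1.1211486 − 1, so the required nominal rate is 12.11%.

12.11%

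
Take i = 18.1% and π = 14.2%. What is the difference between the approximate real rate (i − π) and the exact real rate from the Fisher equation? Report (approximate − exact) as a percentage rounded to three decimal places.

0.485%

Approximate: r ≈ 18.100% − 14.200% = 3.9000%
Exact: (1 + 0.1810)/(1 + 0.1420) − 1 = 3.4151%
Error = 3.9000% − 3.4151% = 0.4849% → 0.485%.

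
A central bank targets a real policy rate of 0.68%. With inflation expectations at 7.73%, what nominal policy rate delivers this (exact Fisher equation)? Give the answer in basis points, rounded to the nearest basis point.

846 basis points

(1 + i) = (1 + r)(1 + π) = 1.00680 × 1.07730 = 1.08462564
i = 1.08462564 − 1, so the required nominal rate is 846 basis points.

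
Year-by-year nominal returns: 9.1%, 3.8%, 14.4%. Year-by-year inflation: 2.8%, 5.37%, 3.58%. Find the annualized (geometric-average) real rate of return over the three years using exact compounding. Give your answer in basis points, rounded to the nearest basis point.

Compound the nominal returns: 1.0910 × 1.0380 × 1.1440 = 1.29553195.
Compound inflation: 1.0280 × 1.0537 × 1.0358 = 1.12198229.
Deflate: 1.29553195 / 1.12198229 = 1.15468129.
Annualized real rate = 1.15468129^(1/3) − 1 = 4.9109% → 491 basis points.

491 basis points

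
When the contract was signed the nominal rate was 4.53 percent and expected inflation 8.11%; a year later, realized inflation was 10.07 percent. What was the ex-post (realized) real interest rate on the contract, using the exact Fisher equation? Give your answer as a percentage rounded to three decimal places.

-5.033%

Ex-post: (1 + 0.0453)/(1 + 0.1007) − 1 = -5.0332%
So the realized real rate is -5.033%.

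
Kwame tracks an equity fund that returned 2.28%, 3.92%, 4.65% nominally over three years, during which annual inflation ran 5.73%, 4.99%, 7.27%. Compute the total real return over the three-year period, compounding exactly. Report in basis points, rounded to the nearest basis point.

-659 basis points

Nominal growth factor = 1.0228 × 1.0392 × 1.0465 = 1.112318
Price-level growth factor = 1.0573 × 1.0499 × 1.0727 = 1.190761
Real growth factor = 1.112318 / 1.190761 = 0.934124
Total real return = 0.934124 − 1 → -659 basis points.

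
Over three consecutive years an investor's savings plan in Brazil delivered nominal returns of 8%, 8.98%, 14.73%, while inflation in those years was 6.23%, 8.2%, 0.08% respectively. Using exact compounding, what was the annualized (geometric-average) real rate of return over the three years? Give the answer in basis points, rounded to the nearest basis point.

Compound the nominal returns: 1.0800 × 1.0898 × 1.1473 = 1.35035374.
Compound inflation: 1.0623 × 1.0820 × 1.0008 = 1.15032813.
Deflate: 1.35035374 / 1.15032813 = 1.17388570.
Annualized real rate = 1.17388570^(1/3) − 1 = 5.4893% → 549 basis points.

549 basis points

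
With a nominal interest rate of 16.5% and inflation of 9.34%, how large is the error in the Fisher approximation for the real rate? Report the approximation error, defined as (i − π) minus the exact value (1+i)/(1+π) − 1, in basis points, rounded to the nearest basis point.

61 basis points

Approximate: r ≈ 16.500% − 9.340% = 7.1600%
Exact: (1 + 0.1650)/(1 + 0.0934) − 1 = 6.5484%
Error = 7.1600% − 6.5484% = 0.6116% → 61 basis points.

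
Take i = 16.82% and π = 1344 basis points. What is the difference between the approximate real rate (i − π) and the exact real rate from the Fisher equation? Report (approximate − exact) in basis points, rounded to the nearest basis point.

40 basis points

Approximate: r ≈ 16.820% − 13.440% = 3.3800%
Exact: (1 + 0.1682)/(1 + 0.1344) − 1 = 2.9795%
Error = 3.3800% − 2.9795% = 0.4005% → 40 basis points.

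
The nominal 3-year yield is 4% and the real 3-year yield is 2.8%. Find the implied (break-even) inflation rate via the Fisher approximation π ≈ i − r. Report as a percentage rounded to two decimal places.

π ≈ i − r = 4% − 2.8% → 1.20%.

1.20%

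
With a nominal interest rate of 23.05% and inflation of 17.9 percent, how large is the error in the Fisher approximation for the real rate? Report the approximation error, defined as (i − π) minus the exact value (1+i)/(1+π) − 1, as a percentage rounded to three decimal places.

Approximate: r ≈ 23.050% − 17.900% = 5.1500%
Exact: (1 + 0.2305)/(1 + 0.1790) − 1 = 4.3681%
Error = 5.1500% − 4.3681% = 0.7819% → 0.782%.

0.782%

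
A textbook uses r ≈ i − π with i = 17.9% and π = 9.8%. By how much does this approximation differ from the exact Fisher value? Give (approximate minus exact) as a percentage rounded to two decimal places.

0.72%

Approximate: r ≈ 17.900% − 9.800% = 8.1000%
Exact: (1 + 0.1790)/(1 + 0.0980) − 1 = 7.3770%
Error = 8.1000% − 7.3770% = 0.7230% → 0.72%.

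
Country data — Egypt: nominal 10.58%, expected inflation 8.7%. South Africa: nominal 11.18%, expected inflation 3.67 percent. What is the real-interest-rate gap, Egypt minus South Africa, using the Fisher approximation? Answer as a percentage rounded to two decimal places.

Egypt: 10.58% − 8.7% = 1.880%
South Africa: 11.18% − 3.67% = 7.510%
Differential = -5.630% → -5.63%.

-5.63%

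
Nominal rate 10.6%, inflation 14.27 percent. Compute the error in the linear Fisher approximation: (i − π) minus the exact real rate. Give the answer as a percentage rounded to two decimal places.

-0.46%

Approximate: r ≈ 10.600% − 14.270% = -3.6700%
Exact: (1 + 0.1060)/(1 + 0.1427) − 1 = -3.2117%
Error = -3.6700% − (-3.2117%) = -0.4583% → -0.46%.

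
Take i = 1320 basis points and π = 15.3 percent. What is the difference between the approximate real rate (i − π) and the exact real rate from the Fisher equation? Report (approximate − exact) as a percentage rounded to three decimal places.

Approximate: r ≈ 13.200% − 15.300% = -2.1000%
Exact: (1 + 0.1320)/(1 + 0.1530) − 1 = -1.8213%
Error = -2.1000% − (-1.8213%) = -0.2787% → -0.279%.

-0.279%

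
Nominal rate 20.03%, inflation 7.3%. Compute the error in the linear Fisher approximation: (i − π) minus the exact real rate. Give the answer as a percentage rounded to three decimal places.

0.866%

Approximate: r ≈ 20.030% − 7.300% = 12.7300%
Exact: (1 + 0.2003)/(1 + 0.0730) − 1 = 11.8639%
Error = 12.7300% − 11.8639% = 0.8661% → 0.866%.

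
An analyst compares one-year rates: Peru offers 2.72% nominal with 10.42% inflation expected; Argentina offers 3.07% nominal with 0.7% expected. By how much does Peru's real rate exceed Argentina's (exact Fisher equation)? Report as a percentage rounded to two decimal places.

-9.33%

Peru: (1 + 0.0272)/(1 + 0.1042) − 1 = -6.9734%
Argentina: (1 + 0.0307)/(1 + 0.0070) − 1 = 2.3535%
Differential = -6.9734% − 2.3535% = -9.3269% → -9.33%.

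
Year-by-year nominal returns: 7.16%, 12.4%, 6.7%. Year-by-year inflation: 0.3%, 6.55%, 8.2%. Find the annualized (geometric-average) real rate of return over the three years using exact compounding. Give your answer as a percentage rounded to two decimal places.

3.58%

Compound the nominal returns: 1.0716 × 1.1240 × 1.0670 = 1.28517845.
Compound inflation: 1.0030 × 1.0655 × 1.0820 = 1.15632961.
Deflate: 1.28517845 / 1.15632961 = 1.11142916.
Annualized real rate = 1.11142916^(1/3) − 1 = 3.5843% → 3.58%.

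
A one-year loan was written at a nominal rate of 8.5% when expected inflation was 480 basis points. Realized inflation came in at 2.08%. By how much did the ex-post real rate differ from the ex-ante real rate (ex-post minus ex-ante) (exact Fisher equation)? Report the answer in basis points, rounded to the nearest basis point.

Ex-ante: (1 + 0.0850)/(1 + 0.0480) − 1 = 3.5305%
Ex-post: (1 + 0.0850)/(1 + 0.0208) − 1 = 6.2892%
Difference (ex-post − ex-ante) = 2.7587% → 276 basis points.

276 basis points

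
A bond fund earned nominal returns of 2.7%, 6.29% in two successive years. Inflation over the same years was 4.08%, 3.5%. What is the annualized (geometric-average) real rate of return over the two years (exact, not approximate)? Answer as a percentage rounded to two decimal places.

0.66%

Nominal growth factor = 1.0270 × 1.0629 = 1.09159830
Price-level growth factor = 1.0408 × 1.0350 = 1.07722800
Real growth factor = 1.09159830 / 1.07722800 = 1.01334007
Annualized real rate = 1.01334007^(1/2) − 1 = 0.6648% → 0.66%.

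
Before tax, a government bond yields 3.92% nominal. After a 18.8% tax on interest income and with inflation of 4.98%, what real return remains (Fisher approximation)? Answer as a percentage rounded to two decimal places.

-1.80%

After-tax nominal return = 3.92% × (1 − 0.188) = 3.18304%.
r ≈ 3.18304% − 4.98% → -1.80%.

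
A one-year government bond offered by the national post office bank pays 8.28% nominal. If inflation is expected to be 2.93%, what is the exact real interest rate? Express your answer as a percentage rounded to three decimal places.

5.198%

1 + r = 1.08280 / 1.02930 = 1.051977
r = 1.051977 − 1 = 5.1977%, i.e. 5.198%.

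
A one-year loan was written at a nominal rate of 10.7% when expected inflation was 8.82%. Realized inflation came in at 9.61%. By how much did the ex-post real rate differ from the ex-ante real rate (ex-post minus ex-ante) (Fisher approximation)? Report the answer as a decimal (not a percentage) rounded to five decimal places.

-0.00790

Ex-ante: 10.7% − 8.82% = 1.880%
Ex-post: 10.7% − 9.61% = 1.090%
Difference (ex-post − ex-ante) = -0.7900% → -0.00790.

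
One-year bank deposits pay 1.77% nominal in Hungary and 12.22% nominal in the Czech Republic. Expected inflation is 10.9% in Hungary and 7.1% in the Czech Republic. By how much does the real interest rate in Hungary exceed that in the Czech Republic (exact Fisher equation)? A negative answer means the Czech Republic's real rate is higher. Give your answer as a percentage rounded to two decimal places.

-13.01%

Hungary: (1 + 0.0177)/(1 + 0.1090) − 1 = -8.2326%
The Czech Republic: (1 + 0.1222)/(1 + 0.0710) − 1 = 4.7806%
Differential = -8.2326% − 4.7806% = -13.0132% → -13.01%.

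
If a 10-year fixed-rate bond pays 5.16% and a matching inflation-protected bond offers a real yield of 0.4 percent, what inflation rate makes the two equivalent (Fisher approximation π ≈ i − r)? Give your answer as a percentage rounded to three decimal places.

π ≈ i − r = 5.16% − 0.4% → 4.760%.

4.760%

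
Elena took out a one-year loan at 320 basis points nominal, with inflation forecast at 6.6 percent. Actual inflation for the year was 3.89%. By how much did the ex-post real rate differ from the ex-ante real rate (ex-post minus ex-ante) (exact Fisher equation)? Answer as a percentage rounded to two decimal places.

2.53%

Ex-ante: (1 + 0.0320)/(1 + 0.0660) − 1 = -3.1895%
Ex-post: (1 + 0.0320)/(1 + 0.0389) − 1 = -0.6642%
Difference (ex-post − ex-ante) = 2.5253% → 2.53%.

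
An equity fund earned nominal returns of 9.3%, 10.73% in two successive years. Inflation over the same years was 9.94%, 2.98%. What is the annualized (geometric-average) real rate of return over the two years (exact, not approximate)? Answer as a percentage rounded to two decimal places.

Nominal growth factor = 1.0930 × 1.1073 = 1.21027890
Price-level growth factor = 1.0994 × 1.0298 = 1.13216212
Real growth factor = 1.21027890 / 1.13216212 = 1.06899787
Annualized real rate = 1.06899787^(1/2) − 1 = 3.3924% → 3.39%.

3.39%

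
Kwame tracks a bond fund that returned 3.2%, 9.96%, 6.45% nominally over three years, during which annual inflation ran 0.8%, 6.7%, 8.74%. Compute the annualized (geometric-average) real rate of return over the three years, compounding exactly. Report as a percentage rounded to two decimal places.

1.08%

Compound the nominal returns: 1.0320 × 1.0996 × 1.0645 = 1.20798097.
Compound inflation: 1.0080 × 1.0670 × 1.0874 = 1.16953785.
Deflate: 1.20798097 / 1.16953785 = 1.03287036.
Annualized real rate = 1.03287036^(1/3) − 1 = 1.0839% → 1.08%.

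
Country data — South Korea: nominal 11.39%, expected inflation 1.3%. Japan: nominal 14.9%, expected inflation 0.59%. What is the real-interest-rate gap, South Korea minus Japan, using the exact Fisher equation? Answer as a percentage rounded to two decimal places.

-4.27%

South Korea: (1 + 0.1139)/(1 + 0.0130) − 1 = 9.9605%
Japan: (1 + 0.1490)/(1 + 0.0059) − 1 = 14.2261%
Differential = 9.9605% − 14.2261% = -4.2656% → -4.27%.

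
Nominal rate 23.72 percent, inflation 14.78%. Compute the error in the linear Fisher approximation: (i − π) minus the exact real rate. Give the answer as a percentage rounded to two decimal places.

Approximate: r ≈ 23.720% − 14.780% = 8.9400%
Exact: (1 + 0.2372)/(1 + 0.1478) − 1 = 7.7888%
Error = 8.9400% − 7.7888% = 1.1512% → 1.15%.

1.15%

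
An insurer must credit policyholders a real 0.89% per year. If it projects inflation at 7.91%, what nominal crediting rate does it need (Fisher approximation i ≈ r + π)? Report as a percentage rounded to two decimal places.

i ≈ r + π = 0.89% + 7.91% = 8.80%.

8.80%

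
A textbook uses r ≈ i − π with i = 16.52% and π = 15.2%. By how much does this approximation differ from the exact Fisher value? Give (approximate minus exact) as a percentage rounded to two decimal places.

Approximate: r ≈ 16.520% − 15.200% = 1.3200%
Exact: (1 + 0.1652)/(1 + 0.1520) − 1 = 1.1458%
Error = 1.3200% − 1.1458% = 0.1742% → 0.17%.

0.17%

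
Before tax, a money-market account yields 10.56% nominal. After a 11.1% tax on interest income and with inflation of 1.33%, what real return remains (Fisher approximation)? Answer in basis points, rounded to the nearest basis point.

806 basis points

After-tax nominal return = 10.56% × (1 − 0.111) = 9.38784%.
r ≈ 9.38784% − 1.33% → 806 basis points.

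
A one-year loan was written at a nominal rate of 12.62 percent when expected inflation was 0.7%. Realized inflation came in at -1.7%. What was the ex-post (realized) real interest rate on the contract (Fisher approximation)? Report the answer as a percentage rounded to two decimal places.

Ex-post: 12.62% − (-1.7%) = 14.320%
So the realized real rate is 14.32%.

14.32%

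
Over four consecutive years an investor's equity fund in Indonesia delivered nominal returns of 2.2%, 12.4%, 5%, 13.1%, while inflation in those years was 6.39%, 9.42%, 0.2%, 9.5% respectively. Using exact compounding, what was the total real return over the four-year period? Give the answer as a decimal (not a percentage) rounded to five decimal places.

0.06805

Compound the nominal returns: 1.0220 × 1.1240 × 1.0500 × 1.1310 = 1.3641719.
Compound inflation: 1.0639 × 1.0942 × 1.0020 × 1.0950 = 1.2772601.
Deflate: 1.3641719 / 1.2772601 = 1.0680455.
Total real return = 1.0680455 − 1 → 0.06805.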